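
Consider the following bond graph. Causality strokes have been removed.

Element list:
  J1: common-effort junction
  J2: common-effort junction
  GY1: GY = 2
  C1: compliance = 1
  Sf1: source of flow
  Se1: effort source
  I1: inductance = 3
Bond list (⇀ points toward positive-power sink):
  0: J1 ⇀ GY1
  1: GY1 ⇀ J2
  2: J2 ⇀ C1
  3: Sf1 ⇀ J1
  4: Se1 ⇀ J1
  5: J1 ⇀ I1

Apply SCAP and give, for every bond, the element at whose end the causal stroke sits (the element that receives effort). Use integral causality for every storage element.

b0 stroke→GY1
b1 stroke→GY1
b2 stroke→J2
b3 stroke→Sf1
b4 stroke→J1
b5 stroke→I1

bond 3 →Sf1  (Sf1 (Sf) sets flow on bond)
bond 4 →J1  (Se1 fixes effort; stroke away)
bond 0 →GY1  (common-e at J1 fixed by 4)
bond 5 →I1  (common-e at J1 fixed by 4)
bond 1 →GY1  (GY1 both-in/both-out from 0)
bond 2 →J2  (J2: last free bond brings effort in)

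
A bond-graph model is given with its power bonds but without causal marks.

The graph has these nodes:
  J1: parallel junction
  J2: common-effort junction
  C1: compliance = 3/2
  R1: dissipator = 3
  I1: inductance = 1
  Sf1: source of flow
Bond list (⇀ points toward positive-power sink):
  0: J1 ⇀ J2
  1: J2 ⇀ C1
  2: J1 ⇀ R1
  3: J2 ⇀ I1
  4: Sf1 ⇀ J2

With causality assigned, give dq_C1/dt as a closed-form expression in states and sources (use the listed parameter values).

dq_C1/dt = F_Sf1 - p_I1 - 2*q_C1/9

β4 |Sf1  (Sf1 fixes flow; stroke at Sf1)
β1 |J2  (C1 integral (e out))
β0 |J1  (J2 effort already set via bond 1)
β3 |I1  (J2 effort already set via bond 1)
β2 |R1  (0-jn J1 has e-setter on 0)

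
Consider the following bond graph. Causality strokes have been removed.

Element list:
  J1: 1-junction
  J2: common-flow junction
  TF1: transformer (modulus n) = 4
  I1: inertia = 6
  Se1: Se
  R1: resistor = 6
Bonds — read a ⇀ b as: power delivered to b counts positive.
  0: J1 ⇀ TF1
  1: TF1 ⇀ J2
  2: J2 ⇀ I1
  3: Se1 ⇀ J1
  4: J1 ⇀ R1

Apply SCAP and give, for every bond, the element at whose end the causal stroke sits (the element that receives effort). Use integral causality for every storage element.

#3 stroke→J1  (Se1: effort source, stroke at far end)
#2 stroke→I1  (I1 outputs flow p/I1)
#1 stroke→J2  (J2: bond 2 brought flow, rest push out)
#0 stroke→TF1  (through TF1, causality passes straight; one stroke at TF1)
#4 stroke→J1  (1-jn J1 has f-setter on 0)

β0 |TF1
β1 |J2
β2 |I1
β3 |J1
β4 |J1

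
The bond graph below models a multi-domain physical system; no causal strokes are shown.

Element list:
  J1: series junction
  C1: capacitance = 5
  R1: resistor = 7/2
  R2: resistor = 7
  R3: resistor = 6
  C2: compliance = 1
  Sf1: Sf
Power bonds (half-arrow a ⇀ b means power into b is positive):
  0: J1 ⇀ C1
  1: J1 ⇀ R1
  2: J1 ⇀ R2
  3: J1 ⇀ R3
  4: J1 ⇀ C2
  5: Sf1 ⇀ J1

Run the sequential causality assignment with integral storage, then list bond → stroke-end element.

bond 5 |Sf1  (Sf1 (Sf) sets flow on bond)
bond 0 |J1  (J1: bond 5 brought flow, rest push out)
bond 1 |J1  (J1 flow already set via bond 5)
bond 2 |J1  (J1 flow already set via bond 5)
bond 3 |J1  (J1 flow already set via bond 5)
bond 4 |J1  (common-f at J1 fixed by 5)

bond 0 stroke at J1
bond 1 stroke at J1
bond 2 stroke at J1
bond 3 stroke at J1
bond 4 stroke at J1
bond 5 stroke at Sf1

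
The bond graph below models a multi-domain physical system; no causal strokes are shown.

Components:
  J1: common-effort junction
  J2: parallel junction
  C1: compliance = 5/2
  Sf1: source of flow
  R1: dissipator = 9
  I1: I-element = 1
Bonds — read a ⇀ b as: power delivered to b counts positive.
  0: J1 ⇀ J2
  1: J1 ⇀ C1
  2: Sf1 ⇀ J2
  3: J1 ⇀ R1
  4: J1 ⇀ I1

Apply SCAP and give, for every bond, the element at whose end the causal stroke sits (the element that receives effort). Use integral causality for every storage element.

b0 stroke at J2
b1 stroke at J1
b2 stroke at Sf1
b3 stroke at R1
b4 stroke at I1

bond 2 stroke→Sf1  (Sf1: flow source, stroke at near end)
bond 0 stroke→J2  (J2: last free bond brings effort in)
bond 1 stroke→J1  (C1 integral (e out))
bond 3 stroke→R1  (J1: bond 1 brought effort, rest push out)
bond 4 stroke→I1  (J1 effort already set via bond 1)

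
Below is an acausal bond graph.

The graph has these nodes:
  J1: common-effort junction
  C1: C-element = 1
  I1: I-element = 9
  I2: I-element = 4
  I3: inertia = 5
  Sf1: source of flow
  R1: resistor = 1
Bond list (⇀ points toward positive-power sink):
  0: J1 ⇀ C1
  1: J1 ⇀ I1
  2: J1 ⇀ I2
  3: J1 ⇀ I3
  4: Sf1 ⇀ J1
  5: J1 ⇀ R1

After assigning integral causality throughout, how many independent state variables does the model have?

β4 stroke→Sf1  (Sf1 (Sf) sets flow on bond)
β0 stroke→J1  (C1: C, integral causality)
β1 stroke→I1  (0-jn J1 has e-setter on 0)
β2 stroke→I2  (0-jn J1 has e-setter on 0)
β3 stroke→I3  (0-jn J1 has e-setter on 0)
β5 stroke→R1  (J1: bond 0 brought effort, rest push out)

4  (C1, I1, I2, I3 all integral)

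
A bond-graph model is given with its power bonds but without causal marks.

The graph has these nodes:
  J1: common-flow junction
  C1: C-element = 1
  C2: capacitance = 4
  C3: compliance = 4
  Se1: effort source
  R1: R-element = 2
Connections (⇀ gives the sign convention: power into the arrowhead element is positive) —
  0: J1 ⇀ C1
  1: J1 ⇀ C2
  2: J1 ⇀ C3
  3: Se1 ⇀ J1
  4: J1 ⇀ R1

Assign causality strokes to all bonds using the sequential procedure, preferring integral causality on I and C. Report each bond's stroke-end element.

bond 3 stroke→J1  (source Se1 imposes e)
bond 0 stroke→J1  (C1 outputs effort q/C1)
bond 1 stroke→J1  (prefer integral on C2)
bond 2 stroke→J1  (prefer integral on C3)
bond 4 stroke→R1  (only one flow-in slot at J1)

#0 stroke→J1
#1 stroke→J1
#2 stroke→J1
#3 stroke→J1
#4 stroke→R1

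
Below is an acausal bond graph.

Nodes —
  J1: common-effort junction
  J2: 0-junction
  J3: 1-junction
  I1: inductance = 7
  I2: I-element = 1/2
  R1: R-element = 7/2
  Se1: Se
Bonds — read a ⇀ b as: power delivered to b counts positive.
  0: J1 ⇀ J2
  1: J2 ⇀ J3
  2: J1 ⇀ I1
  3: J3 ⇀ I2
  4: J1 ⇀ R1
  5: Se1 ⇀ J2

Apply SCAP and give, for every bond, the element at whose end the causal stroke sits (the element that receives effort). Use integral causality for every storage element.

β0 →J1
β1 →J3
β2 →I1
β3 →I2
β4 →R1
β5 →J2

β5 stroke at J2  (source Se1 imposes e)
β0 stroke at J1  (0-jn J2 has e-setter on 5)
β1 stroke at J3  (common-e at J2 fixed by 5)
β3 stroke at I2  (closing 1-jn rule on J3)
β2 stroke at I1  (common-e at J1 fixed by 0)
β4 stroke at R1  (common-e at J1 fixed by 0)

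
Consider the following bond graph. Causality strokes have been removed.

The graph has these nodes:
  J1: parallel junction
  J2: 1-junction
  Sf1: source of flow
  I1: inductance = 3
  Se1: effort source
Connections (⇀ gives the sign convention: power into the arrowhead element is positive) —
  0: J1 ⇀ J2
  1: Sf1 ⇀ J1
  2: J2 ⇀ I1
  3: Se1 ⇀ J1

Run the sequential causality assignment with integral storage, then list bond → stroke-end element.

β1 →Sf1  (Sf1 (Sf) sets flow on bond)
β3 →J1  (Se1 fixes effort; stroke away)
β0 →J2  (J1 effort already set via bond 3)
β2 →I1  (J2 needs exactly one f-in)

β0 stroke→J2
β1 stroke→Sf1
β2 stroke→I1
β3 stroke→J1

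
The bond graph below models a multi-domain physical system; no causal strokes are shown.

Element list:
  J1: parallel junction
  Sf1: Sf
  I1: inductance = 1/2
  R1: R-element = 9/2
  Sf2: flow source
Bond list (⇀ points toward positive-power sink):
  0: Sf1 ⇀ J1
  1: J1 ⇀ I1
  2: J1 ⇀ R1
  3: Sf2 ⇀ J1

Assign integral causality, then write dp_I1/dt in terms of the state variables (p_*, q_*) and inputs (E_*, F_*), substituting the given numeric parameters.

dp_I1/dt = 9*F_Sf1/2 + 9*F_Sf2/2 - 9*p_I1

β0 →Sf1  (Sf1 fixes flow; stroke at Sf1)
β3 →Sf2  (Sf2: flow source, stroke at near end)
β1 →I1  (I1: I, integral causality)
β2 →J1  (only one effort-in slot at J1)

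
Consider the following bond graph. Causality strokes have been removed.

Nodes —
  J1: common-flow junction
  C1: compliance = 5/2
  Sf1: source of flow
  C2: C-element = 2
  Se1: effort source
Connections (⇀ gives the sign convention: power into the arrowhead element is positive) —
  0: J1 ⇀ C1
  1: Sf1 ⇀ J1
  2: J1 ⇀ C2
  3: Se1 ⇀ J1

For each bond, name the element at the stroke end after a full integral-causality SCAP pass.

bond 1 stroke→Sf1  (Sf1 fixes flow; stroke at Sf1)
bond 3 stroke→J1  (Se1: effort source, stroke at far end)
bond 0 stroke→J1  (J1 flow already set via bond 1)
bond 2 stroke→J1  (common-f at J1 fixed by 1)

b0 stroke→J1
b1 stroke→Sf1
b2 stroke→J1
b3 stroke→J1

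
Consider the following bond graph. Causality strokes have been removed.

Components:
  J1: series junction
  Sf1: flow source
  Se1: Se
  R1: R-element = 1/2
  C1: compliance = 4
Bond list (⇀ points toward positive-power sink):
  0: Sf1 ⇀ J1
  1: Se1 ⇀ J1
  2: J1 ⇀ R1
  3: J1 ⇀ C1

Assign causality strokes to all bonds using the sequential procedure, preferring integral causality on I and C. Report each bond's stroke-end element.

#0 stroke→Sf1
#1 stroke→J1
#2 stroke→J1
#3 stroke→J1

#0 →Sf1  (Sf1: flow source, stroke at near end)
#1 →J1  (Se1 fixes effort; stroke away)
#2 →J1  (1-jn J1 has f-setter on 0)
#3 →J1  (common-f at J1 fixed by 0)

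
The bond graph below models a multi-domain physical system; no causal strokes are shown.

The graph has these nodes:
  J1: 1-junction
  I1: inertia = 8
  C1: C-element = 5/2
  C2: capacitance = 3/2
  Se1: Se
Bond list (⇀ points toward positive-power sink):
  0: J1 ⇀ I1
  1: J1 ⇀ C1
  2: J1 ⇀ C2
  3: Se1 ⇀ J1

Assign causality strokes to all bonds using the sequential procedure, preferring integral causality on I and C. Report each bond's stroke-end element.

β3 stroke at J1  (Se1 fixes effort; stroke away)
β0 stroke at I1  (I1: I, integral causality)
β1 stroke at J1  (J1 flow already set via bond 0)
β2 stroke at J1  (J1: bond 0 brought flow, rest push out)

#0 →I1
#1 →J1
#2 →J1
#3 →J1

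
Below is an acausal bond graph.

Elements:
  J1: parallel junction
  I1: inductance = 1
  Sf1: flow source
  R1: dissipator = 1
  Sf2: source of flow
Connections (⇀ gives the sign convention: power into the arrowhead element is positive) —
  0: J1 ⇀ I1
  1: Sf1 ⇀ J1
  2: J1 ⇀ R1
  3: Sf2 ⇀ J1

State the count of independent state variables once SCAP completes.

bond 1 |Sf1  (Sf1 fixes flow; stroke at Sf1)
bond 3 |Sf2  (Sf2: flow source, stroke at near end)
bond 0 |I1  (prefer integral on I1)
bond 2 |J1  (J1 needs exactly one e-in)

1  (I1 all integral)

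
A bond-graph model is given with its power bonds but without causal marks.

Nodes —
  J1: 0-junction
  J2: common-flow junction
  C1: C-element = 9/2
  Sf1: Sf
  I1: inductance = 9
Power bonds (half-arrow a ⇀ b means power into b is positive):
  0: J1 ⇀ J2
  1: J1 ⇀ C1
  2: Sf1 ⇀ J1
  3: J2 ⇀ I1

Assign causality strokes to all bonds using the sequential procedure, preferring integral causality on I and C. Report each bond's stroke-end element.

β0 stroke at J2
β1 stroke at J1
β2 stroke at Sf1
β3 stroke at I1

b2 stroke at Sf1  (Sf1: flow source, stroke at near end)
b1 stroke at J1  (prefer integral on C1)
b0 stroke at J2  (common-e at J1 fixed by 1)
b3 stroke at I1  (J2: last free bond brings flow in)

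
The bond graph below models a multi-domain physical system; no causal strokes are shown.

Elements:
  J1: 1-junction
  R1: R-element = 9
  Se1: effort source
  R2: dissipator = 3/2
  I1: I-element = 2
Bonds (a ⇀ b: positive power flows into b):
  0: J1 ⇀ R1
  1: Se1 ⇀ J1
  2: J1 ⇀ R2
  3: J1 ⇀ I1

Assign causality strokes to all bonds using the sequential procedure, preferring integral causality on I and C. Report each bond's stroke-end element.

#0 stroke→J1
#1 stroke→J1
#2 stroke→J1
#3 stroke→I1

bond 1 |J1  (Se1 (Se) sets effort on bond)
bond 3 |I1  (I1: I, integral causality)
bond 0 |J1  (1-jn J1 has f-setter on 3)
bond 2 |J1  (common-f at J1 fixed by 3)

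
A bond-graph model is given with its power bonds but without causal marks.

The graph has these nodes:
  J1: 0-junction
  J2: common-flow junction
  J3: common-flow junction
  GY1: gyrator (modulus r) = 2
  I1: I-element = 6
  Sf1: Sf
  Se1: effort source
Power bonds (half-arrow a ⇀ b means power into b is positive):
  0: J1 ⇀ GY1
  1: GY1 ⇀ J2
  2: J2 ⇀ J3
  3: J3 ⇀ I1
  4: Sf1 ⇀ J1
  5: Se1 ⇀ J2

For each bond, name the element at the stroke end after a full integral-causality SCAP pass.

#4 stroke→Sf1  (Sf1 fixes flow; stroke at Sf1)
#5 stroke→J2  (Se1 fixes effort; stroke away)
#0 stroke→J1  (closing 0-jn rule on J1)
#1 stroke→J2  (GY1 both-in/both-out from 0)
#2 stroke→J3  (closing 1-jn rule on J2)
#3 stroke→I1  (J3: last free bond brings flow in)

β0 |J1
β1 |J2
β2 |J3
β3 |I1
β4 |Sf1
β5 |J2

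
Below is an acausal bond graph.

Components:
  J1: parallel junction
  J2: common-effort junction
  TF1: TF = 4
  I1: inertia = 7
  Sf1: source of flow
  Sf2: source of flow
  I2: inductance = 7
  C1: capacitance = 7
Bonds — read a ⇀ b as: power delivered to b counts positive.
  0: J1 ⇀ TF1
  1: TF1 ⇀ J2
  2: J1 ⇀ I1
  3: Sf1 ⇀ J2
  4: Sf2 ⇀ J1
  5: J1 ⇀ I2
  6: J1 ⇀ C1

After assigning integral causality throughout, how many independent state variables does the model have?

3  (C1, I1, I2 all integral)

#3 stroke→Sf1  (Sf1 (Sf) sets flow on bond)
#4 stroke→Sf2  (source Sf2 imposes f)
#1 stroke→J2  (J2: last free bond brings effort in)
#0 stroke→TF1  (TF TF1: opposite of bond 1)
#2 stroke→I1  (I1 integral (f out))
#5 stroke→I2  (prefer integral on I2)
#6 stroke→J1  (J1: last free bond brings effort in)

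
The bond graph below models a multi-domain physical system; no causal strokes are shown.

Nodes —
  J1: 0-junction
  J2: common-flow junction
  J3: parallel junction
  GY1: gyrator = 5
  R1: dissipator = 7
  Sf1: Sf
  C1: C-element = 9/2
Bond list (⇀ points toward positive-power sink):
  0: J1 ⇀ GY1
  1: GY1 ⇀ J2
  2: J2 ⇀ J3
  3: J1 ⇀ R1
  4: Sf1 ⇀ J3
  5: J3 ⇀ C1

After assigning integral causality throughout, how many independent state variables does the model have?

1  (C1 all integral)

b4 stroke at Sf1  (Sf1 fixes flow; stroke at Sf1)
b5 stroke at J3  (C1 integral (e out))
b2 stroke at J2  (0-jn J3 has e-setter on 5)
b1 stroke at GY1  (J2 needs exactly one f-in)
b0 stroke at GY1  (GY1: gyrator matches bond 1)
b3 stroke at J1  (J1: last free bond brings effort in)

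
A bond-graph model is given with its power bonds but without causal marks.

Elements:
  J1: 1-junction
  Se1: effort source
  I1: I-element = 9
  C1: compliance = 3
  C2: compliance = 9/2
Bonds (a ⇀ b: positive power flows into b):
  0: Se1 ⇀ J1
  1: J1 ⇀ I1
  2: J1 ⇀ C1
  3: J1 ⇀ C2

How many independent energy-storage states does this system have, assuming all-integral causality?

b0 →J1  (source Se1 imposes e)
b1 →I1  (prefer integral on I1)
b2 →J1  (J1: bond 1 brought flow, rest push out)
b3 →J1  (J1: bond 1 brought flow, rest push out)

3  (C1, C2, I1 all integral)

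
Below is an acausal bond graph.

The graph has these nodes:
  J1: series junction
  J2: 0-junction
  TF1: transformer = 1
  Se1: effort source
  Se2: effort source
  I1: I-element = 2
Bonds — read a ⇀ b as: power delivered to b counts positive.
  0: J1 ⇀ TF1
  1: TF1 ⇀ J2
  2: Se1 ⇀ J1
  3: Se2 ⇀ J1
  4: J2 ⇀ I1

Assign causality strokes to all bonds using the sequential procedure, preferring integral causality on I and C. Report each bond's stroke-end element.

β2 stroke at J1  (Se1: effort source, stroke at far end)
β3 stroke at J1  (Se2 fixes effort; stroke away)
β0 stroke at TF1  (J1 needs exactly one f-in)
β1 stroke at J2  (TF1: transformer flips bond 0)
β4 stroke at I1  (0-jn J2 has e-setter on 1)

β0 stroke at TF1
β1 stroke at J2
β2 stroke at J1
β3 stroke at J1
β4 stroke at I1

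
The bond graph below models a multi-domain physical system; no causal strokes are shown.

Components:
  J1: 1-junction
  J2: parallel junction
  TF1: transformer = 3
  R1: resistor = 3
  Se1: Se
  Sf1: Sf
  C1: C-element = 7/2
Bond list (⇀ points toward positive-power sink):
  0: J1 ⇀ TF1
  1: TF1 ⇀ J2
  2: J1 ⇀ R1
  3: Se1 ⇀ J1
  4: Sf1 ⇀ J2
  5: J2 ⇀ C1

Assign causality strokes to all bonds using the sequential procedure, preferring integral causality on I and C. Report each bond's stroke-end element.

β3 |J1  (source Se1 imposes e)
β4 |Sf1  (Sf1: flow source, stroke at near end)
β5 |J2  (C1 integral (e out))
β1 |TF1  (J2 effort already set via bond 5)
β0 |J1  (TF1 one-in-one-out from 1)
β2 |R1  (only one flow-in slot at J1)

#0 |J1
#1 |TF1
#2 |R1
#3 |J1
#4 |Sf1
#5 |J2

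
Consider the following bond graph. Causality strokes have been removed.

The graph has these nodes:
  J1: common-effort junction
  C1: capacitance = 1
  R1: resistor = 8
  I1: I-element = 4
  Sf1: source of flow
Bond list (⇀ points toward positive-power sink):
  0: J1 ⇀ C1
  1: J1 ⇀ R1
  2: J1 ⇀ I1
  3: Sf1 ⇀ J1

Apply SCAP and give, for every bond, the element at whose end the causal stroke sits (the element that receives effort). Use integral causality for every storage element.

#3 stroke→Sf1  (Sf1: flow source, stroke at near end)
#0 stroke→J1  (prefer integral on C1)
#1 stroke→R1  (common-e at J1 fixed by 0)
#2 stroke→I1  (J1 effort already set via bond 0)

bond 0 stroke at J1
bond 1 stroke at R1
bond 2 stroke at I1
bond 3 stroke at Sf1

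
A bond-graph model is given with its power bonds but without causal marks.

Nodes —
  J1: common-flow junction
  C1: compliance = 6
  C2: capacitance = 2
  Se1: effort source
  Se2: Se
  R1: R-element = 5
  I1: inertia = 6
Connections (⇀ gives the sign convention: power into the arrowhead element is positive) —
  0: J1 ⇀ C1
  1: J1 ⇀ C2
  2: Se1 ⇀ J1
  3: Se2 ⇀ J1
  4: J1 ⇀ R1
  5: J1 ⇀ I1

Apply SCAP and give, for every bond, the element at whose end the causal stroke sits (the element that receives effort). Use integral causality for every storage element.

b2 |J1  (source Se1 imposes e)
b3 |J1  (Se2 fixes effort; stroke away)
b0 |J1  (C1: C, integral causality)
b1 |J1  (C2 outputs effort q/C2)
b5 |I1  (I1: I, integral causality)
b4 |J1  (J1 flow already set via bond 5)

β0 stroke at J1
β1 stroke at J1
β2 stroke at J1
β3 stroke at J1
β4 stroke at J1
β5 stroke at I1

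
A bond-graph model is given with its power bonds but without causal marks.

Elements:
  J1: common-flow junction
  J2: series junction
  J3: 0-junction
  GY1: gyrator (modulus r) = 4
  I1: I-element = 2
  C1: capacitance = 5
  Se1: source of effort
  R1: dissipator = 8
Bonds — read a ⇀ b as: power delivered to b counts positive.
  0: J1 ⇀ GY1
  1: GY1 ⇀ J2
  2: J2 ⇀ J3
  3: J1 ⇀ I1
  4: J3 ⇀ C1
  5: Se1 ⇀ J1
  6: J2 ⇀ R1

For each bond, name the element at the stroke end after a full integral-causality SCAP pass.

b0 stroke at J1
b1 stroke at J2
b2 stroke at J2
b3 stroke at I1
b4 stroke at J3
b5 stroke at J1
b6 stroke at R1

#5 stroke→J1  (Se1 fixes effort; stroke away)
#3 stroke→I1  (I1: I, integral causality)
#0 stroke→J1  (J1 flow already set via bond 3)
#1 stroke→J2  (GY1 both-in/both-out from 0)
#4 stroke→J3  (C1: C, integral causality)
#2 stroke→J2  (0-jn J3 has e-setter on 4)
#6 stroke→R1  (only one flow-in slot at J2)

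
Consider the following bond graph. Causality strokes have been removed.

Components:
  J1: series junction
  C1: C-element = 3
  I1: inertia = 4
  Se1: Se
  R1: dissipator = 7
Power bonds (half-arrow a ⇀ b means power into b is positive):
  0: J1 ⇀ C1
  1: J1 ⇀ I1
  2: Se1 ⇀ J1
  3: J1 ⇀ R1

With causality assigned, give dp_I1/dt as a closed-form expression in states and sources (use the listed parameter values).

dp_I1/dt = E_Se1 - 7*p_I1/4 - q_C1/3

b2 →J1  (Se1: effort source, stroke at far end)
b0 →J1  (C1 integral (e out))
b1 →I1  (prefer integral on I1)
b3 →J1  (J1: bond 1 brought flow, rest push out)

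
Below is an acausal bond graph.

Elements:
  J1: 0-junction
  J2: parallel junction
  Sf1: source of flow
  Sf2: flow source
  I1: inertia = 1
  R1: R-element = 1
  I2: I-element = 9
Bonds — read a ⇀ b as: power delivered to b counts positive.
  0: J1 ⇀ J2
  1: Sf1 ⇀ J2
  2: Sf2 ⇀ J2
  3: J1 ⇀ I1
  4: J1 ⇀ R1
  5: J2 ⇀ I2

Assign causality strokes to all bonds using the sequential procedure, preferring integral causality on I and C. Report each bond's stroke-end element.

b0 stroke→J2
b1 stroke→Sf1
b2 stroke→Sf2
b3 stroke→I1
b4 stroke→J1
b5 stroke→I2

bond 1 |Sf1  (source Sf1 imposes f)
bond 2 |Sf2  (Sf2 fixes flow; stroke at Sf2)
bond 3 |I1  (prefer integral on I1)
bond 5 |I2  (I2: I, integral causality)
bond 0 |J2  (J2 needs exactly one e-in)
bond 4 |J1  (closing 0-jn rule on J1)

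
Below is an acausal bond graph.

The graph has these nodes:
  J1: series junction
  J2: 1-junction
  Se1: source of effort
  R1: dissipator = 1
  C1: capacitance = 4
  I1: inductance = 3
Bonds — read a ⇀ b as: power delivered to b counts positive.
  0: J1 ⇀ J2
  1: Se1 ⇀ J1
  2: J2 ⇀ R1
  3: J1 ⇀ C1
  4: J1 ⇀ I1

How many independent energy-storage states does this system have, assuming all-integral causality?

bond 1 stroke at J1  (Se1 (Se) sets effort on bond)
bond 3 stroke at J1  (C1 outputs effort q/C1)
bond 4 stroke at I1  (prefer integral on I1)
bond 0 stroke at J1  (1-jn J1 has f-setter on 4)
bond 2 stroke at J2  (J2 flow already set via bond 0)

2  (C1, I1 all integral)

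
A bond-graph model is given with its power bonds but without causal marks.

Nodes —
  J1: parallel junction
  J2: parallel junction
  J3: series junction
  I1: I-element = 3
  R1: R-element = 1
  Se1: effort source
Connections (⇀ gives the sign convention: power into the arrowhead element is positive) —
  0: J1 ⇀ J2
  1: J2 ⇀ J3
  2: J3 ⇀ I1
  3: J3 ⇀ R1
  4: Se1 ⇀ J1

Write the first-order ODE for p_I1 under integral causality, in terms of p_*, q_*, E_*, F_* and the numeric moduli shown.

β4 stroke at J1  (Se1: effort source, stroke at far end)
β0 stroke at J2  (0-jn J1 has e-setter on 4)
β1 stroke at J3  (0-jn J2 has e-setter on 0)
β2 stroke at I1  (I1 integral (f out))
β3 stroke at J3  (common-f at J3 fixed by 2)

dp_I1/dt = E_Se1 - p_I1/3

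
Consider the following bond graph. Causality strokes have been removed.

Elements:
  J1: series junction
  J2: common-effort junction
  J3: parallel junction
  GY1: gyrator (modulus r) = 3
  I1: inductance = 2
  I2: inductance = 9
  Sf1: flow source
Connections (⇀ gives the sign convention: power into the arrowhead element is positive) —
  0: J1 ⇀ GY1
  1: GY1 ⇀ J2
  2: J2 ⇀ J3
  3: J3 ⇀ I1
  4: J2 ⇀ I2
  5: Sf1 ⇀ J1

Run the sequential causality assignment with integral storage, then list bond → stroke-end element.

β0 stroke→J1
β1 stroke→J2
β2 stroke→J3
β3 stroke→I1
β4 stroke→I2
β5 stroke→Sf1

β5 stroke at Sf1  (source Sf1 imposes f)
β0 stroke at J1  (J1 flow already set via bond 5)
β1 stroke at J2  (GY1: gyrator matches bond 0)
β2 stroke at J3  (J2: bond 1 brought effort, rest push out)
β4 stroke at I2  (0-jn J2 has e-setter on 1)
β3 stroke at I1  (common-e at J3 fixed by 2)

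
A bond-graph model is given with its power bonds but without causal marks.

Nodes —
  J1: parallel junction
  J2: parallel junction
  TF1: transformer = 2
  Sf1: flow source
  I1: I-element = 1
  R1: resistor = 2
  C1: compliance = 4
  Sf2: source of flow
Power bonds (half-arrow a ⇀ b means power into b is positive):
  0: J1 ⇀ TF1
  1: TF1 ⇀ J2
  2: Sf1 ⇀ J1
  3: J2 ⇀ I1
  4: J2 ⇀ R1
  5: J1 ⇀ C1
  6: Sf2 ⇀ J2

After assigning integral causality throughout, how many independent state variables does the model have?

2  (C1, I1 all integral)

b2 stroke→Sf1  (Sf1 fixes flow; stroke at Sf1)
b6 stroke→Sf2  (Sf2 fixes flow; stroke at Sf2)
b3 stroke→I1  (I1: I, integral causality)
b5 stroke→J1  (prefer integral on C1)
b0 stroke→TF1  (common-e at J1 fixed by 5)
b1 stroke→J2  (TF1 one-in-one-out from 0)
b4 stroke→R1  (0-jn J2 has e-setter on 1)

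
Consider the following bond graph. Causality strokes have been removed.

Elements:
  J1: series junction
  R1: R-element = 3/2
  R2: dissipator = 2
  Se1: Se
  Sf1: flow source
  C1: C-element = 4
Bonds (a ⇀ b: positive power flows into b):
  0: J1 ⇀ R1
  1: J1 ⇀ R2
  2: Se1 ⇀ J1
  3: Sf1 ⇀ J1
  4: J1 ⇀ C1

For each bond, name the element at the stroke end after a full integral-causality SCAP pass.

#0 →J1
#1 →J1
#2 →J1
#3 →Sf1
#4 →J1

#2 |J1  (Se1 fixes effort; stroke away)
#3 |Sf1  (Sf1 (Sf) sets flow on bond)
#0 |J1  (common-f at J1 fixed by 3)
#1 |J1  (J1: bond 3 brought flow, rest push out)
#4 |J1  (common-f at J1 fixed by 3)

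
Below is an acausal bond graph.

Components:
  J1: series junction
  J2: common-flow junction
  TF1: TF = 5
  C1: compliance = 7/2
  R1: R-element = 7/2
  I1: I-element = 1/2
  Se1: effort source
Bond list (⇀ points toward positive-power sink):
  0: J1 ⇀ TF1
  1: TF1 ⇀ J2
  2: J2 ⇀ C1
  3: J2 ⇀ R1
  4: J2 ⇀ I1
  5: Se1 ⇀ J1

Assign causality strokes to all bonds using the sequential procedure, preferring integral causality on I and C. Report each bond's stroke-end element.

β0 stroke at TF1
β1 stroke at J2
β2 stroke at J2
β3 stroke at J2
β4 stroke at I1
β5 stroke at J1

b5 |J1  (Se1: effort source, stroke at far end)
b0 |TF1  (J1: last free bond brings flow in)
b1 |J2  (TF1 one-in-one-out from 0)
b2 |J2  (C1 integral (e out))
b4 |I1  (I1 outputs flow p/I1)
b3 |J2  (1-jn J2 has f-setter on 4)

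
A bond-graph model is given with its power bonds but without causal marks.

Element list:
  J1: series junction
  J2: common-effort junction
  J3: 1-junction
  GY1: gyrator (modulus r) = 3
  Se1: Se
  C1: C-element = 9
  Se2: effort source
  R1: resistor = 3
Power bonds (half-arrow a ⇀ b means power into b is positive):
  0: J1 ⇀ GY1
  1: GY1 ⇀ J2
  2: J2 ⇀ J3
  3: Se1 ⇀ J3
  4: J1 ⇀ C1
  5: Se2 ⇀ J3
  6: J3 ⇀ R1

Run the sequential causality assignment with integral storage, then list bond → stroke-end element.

β0 |GY1
β1 |GY1
β2 |J2
β3 |J3
β4 |J1
β5 |J3
β6 |J3

β3 |J3  (source Se1 imposes e)
β5 |J3  (source Se2 imposes e)
β4 |J1  (C1 outputs effort q/C1)
β0 |GY1  (J1 needs exactly one f-in)
β1 |GY1  (GY1 both-in/both-out from 0)
β2 |J2  (only one effort-in slot at J2)
β6 |J3  (J3 flow already set via bond 2)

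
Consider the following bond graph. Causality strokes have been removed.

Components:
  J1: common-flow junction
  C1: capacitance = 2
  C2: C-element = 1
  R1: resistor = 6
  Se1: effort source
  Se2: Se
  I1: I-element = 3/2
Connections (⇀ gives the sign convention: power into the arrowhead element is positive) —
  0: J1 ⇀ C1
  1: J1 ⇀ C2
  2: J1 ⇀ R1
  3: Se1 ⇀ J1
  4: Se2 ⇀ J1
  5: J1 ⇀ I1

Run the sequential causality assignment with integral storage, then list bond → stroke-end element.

bond 0 |J1
bond 1 |J1
bond 2 |J1
bond 3 |J1
bond 4 |J1
bond 5 |I1

#3 |J1  (Se1 (Se) sets effort on bond)
#4 |J1  (Se2 (Se) sets effort on bond)
#0 |J1  (C1: C, integral causality)
#1 |J1  (C2 outputs effort q/C2)
#5 |I1  (I1 integral (f out))
#2 |J1  (J1 flow already set via bond 5)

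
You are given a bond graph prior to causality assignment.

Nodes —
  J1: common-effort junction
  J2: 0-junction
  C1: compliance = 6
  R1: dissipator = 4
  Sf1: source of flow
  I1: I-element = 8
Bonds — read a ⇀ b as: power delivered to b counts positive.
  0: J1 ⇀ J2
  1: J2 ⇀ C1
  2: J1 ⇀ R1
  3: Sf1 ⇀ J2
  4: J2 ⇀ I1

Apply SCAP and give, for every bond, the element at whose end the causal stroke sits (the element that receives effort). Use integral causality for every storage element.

#3 |Sf1  (Sf1 fixes flow; stroke at Sf1)
#1 |J2  (C1 outputs effort q/C1)
#0 |J1  (common-e at J2 fixed by 1)
#4 |I1  (J2 effort already set via bond 1)
#2 |R1  (J1 effort already set via bond 0)

β0 →J1
β1 →J2
β2 →R1
β3 →Sf1
β4 →I1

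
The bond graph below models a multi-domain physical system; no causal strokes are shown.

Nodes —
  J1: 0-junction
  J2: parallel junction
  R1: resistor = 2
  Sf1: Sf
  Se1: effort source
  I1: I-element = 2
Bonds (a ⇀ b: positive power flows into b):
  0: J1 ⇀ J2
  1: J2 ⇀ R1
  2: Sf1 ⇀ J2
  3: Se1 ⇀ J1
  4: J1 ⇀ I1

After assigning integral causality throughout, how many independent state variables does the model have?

1  (I1 all integral)

#2 |Sf1  (Sf1 fixes flow; stroke at Sf1)
#3 |J1  (Se1 fixes effort; stroke away)
#0 |J2  (common-e at J1 fixed by 3)
#4 |I1  (J1: bond 3 brought effort, rest push out)
#1 |R1  (J2: bond 0 brought effort, rest push out)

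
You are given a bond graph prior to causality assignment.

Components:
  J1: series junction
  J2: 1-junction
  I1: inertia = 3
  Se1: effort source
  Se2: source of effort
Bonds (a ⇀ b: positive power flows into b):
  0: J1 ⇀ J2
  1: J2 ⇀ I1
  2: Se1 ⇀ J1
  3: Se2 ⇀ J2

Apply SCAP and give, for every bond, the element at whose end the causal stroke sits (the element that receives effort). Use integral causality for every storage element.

b2 →J1  (Se1 fixes effort; stroke away)
b3 →J2  (Se2 (Se) sets effort on bond)
b0 →J2  (J1 needs exactly one f-in)
b1 →I1  (closing 1-jn rule on J2)

#0 stroke→J2
#1 stroke→I1
#2 stroke→J1
#3 stroke→J2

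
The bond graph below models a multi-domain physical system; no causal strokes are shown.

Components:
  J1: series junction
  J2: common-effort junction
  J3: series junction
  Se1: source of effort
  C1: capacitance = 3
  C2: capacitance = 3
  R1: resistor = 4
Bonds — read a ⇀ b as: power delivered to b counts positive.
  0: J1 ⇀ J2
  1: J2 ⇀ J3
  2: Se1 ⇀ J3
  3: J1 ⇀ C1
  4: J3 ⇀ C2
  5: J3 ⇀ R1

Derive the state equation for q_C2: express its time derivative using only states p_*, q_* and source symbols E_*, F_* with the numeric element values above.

dq_C2/dt = E_Se1/4 - q_C1/12 - q_C2/12

#2 →J3  (Se1: effort source, stroke at far end)
#3 →J1  (C1: C, integral causality)
#0 →J2  (J1: last free bond brings flow in)
#1 →J3  (J2: bond 0 brought effort, rest push out)
#4 →J3  (prefer integral on C2)
#5 →R1  (only one flow-in slot at J3)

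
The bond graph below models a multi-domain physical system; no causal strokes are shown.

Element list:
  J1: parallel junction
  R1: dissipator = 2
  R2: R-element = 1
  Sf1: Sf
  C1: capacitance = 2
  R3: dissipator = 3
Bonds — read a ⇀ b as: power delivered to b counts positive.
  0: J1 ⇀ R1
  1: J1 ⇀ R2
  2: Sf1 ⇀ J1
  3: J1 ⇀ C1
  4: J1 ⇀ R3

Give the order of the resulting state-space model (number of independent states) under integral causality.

1  (C1 all integral)

β2 →Sf1  (Sf1: flow source, stroke at near end)
β3 →J1  (C1 outputs effort q/C1)
β0 →R1  (common-e at J1 fixed by 3)
β1 →R2  (J1 effort already set via bond 3)
β4 →R3  (common-e at J1 fixed by 3)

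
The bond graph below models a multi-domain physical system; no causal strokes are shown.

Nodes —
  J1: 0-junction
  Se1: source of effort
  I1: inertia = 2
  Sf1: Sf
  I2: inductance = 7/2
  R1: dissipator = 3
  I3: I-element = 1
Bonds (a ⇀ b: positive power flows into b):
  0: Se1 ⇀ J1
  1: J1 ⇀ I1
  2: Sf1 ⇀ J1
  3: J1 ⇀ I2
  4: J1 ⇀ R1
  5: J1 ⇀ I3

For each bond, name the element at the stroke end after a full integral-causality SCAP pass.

bond 0 stroke at J1  (Se1 (Se) sets effort on bond)
bond 2 stroke at Sf1  (Sf1: flow source, stroke at near end)
bond 1 stroke at I1  (J1 effort already set via bond 0)
bond 3 stroke at I2  (common-e at J1 fixed by 0)
bond 4 stroke at R1  (J1: bond 0 brought effort, rest push out)
bond 5 stroke at I3  (0-jn J1 has e-setter on 0)

b0 stroke at J1
b1 stroke at I1
b2 stroke at Sf1
b3 stroke at I2
b4 stroke at R1
b5 stroke at I3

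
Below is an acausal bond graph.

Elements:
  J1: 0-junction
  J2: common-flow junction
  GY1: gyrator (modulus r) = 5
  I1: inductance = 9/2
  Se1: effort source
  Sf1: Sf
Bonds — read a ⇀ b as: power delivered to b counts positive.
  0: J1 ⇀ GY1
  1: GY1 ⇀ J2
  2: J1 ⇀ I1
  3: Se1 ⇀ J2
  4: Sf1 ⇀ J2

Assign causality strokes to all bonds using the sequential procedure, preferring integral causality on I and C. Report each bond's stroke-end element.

bond 3 stroke at J2  (Se1 (Se) sets effort on bond)
bond 4 stroke at Sf1  (Sf1 (Sf) sets flow on bond)
bond 1 stroke at J2  (1-jn J2 has f-setter on 4)
bond 0 stroke at J1  (through GY1, causality inverts; strokes same side of GY1)
bond 2 stroke at I1  (J1: bond 0 brought effort, rest push out)

#0 |J1
#1 |J2
#2 |I1
#3 |J2
#4 |Sf1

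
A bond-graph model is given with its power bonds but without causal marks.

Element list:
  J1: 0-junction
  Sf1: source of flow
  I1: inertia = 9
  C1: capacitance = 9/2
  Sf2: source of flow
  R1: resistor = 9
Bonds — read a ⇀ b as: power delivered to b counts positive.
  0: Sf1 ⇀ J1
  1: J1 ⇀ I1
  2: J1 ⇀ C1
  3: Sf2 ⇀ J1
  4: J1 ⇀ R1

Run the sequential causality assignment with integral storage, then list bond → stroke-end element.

bond 0 stroke at Sf1
bond 1 stroke at I1
bond 2 stroke at J1
bond 3 stroke at Sf2
bond 4 stroke at R1

β0 stroke at Sf1  (Sf1 fixes flow; stroke at Sf1)
β3 stroke at Sf2  (Sf2 fixes flow; stroke at Sf2)
β1 stroke at I1  (I1 outputs flow p/I1)
β2 stroke at J1  (C1: C, integral causality)
β4 stroke at R1  (J1 effort already set via bond 2)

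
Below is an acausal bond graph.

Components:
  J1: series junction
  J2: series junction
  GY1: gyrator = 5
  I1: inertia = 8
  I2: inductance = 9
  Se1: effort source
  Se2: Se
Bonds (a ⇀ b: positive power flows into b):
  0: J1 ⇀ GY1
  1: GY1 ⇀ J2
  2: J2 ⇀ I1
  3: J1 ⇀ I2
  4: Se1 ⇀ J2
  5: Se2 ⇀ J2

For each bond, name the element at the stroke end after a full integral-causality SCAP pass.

b4 stroke→J2  (Se1 fixes effort; stroke away)
b5 stroke→J2  (source Se2 imposes e)
b2 stroke→I1  (I1: I, integral causality)
b1 stroke→J2  (J2 flow already set via bond 2)
b0 stroke→J1  (GY1 both-in/both-out from 1)
b3 stroke→I2  (J1 needs exactly one f-in)

bond 0 stroke→J1
bond 1 stroke→J2
bond 2 stroke→I1
bond 3 stroke→I2
bond 4 stroke→J2
bond 5 stroke→J2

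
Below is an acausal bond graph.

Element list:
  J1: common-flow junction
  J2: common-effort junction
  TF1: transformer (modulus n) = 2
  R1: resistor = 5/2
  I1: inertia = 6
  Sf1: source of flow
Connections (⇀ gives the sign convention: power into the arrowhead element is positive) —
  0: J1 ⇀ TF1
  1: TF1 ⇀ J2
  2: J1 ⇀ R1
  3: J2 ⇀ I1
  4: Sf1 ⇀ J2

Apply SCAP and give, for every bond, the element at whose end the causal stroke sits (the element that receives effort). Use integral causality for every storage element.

bond 4 stroke→Sf1  (Sf1: flow source, stroke at near end)
bond 3 stroke→I1  (I1 outputs flow p/I1)
bond 1 stroke→J2  (J2: last free bond brings effort in)
bond 0 stroke→TF1  (TF1 one-in-one-out from 1)
bond 2 stroke→J1  (common-f at J1 fixed by 0)

bond 0 |TF1
bond 1 |J2
bond 2 |J1
bond 3 |I1
bond 4 |Sf1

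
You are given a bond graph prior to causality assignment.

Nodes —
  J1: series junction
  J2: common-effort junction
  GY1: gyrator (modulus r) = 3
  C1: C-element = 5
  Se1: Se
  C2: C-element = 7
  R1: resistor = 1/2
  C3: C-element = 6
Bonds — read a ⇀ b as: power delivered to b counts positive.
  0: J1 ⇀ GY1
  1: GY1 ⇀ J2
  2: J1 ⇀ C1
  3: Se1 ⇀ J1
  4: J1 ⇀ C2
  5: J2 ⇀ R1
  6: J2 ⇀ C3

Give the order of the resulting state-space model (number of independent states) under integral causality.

bond 3 →J1  (Se1 fixes effort; stroke away)
bond 2 →J1  (C1 outputs effort q/C1)
bond 4 →J1  (C2 outputs effort q/C2)
bond 0 →GY1  (closing 1-jn rule on J1)
bond 1 →GY1  (through GY1, causality inverts; strokes same side of GY1)
bond 6 →J2  (C3 integral (e out))
bond 5 →R1  (0-jn J2 has e-setter on 6)

3  (C1, C2, C3 all integral)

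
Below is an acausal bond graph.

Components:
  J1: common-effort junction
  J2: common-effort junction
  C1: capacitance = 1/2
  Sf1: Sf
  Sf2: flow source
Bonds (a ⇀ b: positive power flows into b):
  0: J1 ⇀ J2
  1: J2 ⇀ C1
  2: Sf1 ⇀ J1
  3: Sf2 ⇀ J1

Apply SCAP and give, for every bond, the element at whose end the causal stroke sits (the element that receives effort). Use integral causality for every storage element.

β0 →J1
β1 →J2
β2 →Sf1
β3 →Sf2

b2 stroke at Sf1  (Sf1: flow source, stroke at near end)
b3 stroke at Sf2  (Sf2: flow source, stroke at near end)
b0 stroke at J1  (J1: last free bond brings effort in)
b1 stroke at J2  (J2: last free bond brings effort in)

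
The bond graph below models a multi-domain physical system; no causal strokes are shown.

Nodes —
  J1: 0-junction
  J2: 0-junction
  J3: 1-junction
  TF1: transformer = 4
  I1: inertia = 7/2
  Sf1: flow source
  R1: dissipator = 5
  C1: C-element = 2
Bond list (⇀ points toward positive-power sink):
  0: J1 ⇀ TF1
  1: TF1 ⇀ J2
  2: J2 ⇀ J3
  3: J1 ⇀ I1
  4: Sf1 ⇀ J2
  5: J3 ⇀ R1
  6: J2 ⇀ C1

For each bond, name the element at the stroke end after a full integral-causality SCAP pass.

#0 stroke→J1
#1 stroke→TF1
#2 stroke→J3
#3 stroke→I1
#4 stroke→Sf1
#5 stroke→R1
#6 stroke→J2

β4 stroke at Sf1  (source Sf1 imposes f)
β3 stroke at I1  (prefer integral on I1)
β0 stroke at J1  (closing 0-jn rule on J1)
β1 stroke at TF1  (TF TF1: opposite of bond 0)
β6 stroke at J2  (C1 integral (e out))
β2 stroke at J3  (J2 effort already set via bond 6)
β5 stroke at R1  (closing 1-jn rule on J3)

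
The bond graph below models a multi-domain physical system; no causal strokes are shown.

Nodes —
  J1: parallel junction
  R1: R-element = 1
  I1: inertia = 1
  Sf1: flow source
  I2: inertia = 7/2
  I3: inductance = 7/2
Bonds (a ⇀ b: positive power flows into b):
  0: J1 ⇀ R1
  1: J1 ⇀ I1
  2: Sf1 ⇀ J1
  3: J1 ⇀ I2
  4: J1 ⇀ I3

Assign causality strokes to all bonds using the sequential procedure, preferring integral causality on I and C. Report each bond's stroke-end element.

β2 →Sf1  (Sf1: flow source, stroke at near end)
β1 →I1  (prefer integral on I1)
β3 →I2  (I2: I, integral causality)
β4 →I3  (I3 outputs flow p/I3)
β0 →J1  (closing 0-jn rule on J1)

b0 stroke→J1
b1 stroke→I1
b2 stroke→Sf1
b3 stroke→I2
b4 stroke→I3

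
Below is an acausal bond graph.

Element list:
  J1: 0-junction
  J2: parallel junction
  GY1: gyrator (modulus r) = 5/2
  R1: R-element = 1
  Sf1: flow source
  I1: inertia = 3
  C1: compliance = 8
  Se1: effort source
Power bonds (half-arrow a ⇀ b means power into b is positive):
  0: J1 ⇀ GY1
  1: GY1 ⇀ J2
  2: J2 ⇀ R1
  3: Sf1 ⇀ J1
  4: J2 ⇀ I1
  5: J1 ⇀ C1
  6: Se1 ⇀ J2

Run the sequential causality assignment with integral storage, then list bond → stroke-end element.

bond 3 |Sf1  (source Sf1 imposes f)
bond 6 |J2  (source Se1 imposes e)
bond 1 |GY1  (J2 effort already set via bond 6)
bond 2 |R1  (0-jn J2 has e-setter on 6)
bond 4 |I1  (J2 effort already set via bond 6)
bond 0 |GY1  (GY1: gyrator matches bond 1)
bond 5 |J1  (closing 0-jn rule on J1)

#0 stroke at GY1
#1 stroke at GY1
#2 stroke at R1
#3 stroke at Sf1
#4 stroke at I1
#5 stroke at J1
#6 stroke at J2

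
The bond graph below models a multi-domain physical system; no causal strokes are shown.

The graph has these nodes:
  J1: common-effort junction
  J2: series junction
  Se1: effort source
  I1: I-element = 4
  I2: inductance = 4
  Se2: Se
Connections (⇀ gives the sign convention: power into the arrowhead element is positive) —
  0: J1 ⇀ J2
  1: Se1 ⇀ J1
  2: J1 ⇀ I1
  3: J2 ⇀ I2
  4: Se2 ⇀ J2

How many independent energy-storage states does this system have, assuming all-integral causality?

2  (I1, I2 all integral)

β1 stroke→J1  (Se1 (Se) sets effort on bond)
β4 stroke→J2  (Se2: effort source, stroke at far end)
β0 stroke→J2  (common-e at J1 fixed by 1)
β2 stroke→I1  (J1: bond 1 brought effort, rest push out)
β3 stroke→I2  (J2 needs exactly one f-in)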